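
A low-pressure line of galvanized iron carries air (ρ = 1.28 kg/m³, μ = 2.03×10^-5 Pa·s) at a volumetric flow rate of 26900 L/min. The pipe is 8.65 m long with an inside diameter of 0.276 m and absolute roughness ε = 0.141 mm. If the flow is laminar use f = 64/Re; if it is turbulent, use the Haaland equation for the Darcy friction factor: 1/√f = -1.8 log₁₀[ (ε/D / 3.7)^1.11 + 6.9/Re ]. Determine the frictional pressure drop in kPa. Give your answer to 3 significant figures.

ΔP ≈ 0.0220 kPa

Q = 26900 L/min = 26900/60000 = 0.4483 m³/s.
Cross-sectional area A = πD²/4 = π(0.276)²/4 = 0.05983 m²; mean velocity V = Q/A = 0.4483/0.05983 = 7.494 m/s.
Reynolds number Re = ρVD/μ = 1.28 · 7.494 · 0.276 / 2.03e-05 = 1.304e+05.
Re > 4000 → turbulent. Relative roughness ε/D = 0.000141/0.276 = 0.000511. Haaland: 1/√f = -1.8 log₁₀[(0.000511/3.7)^1.11 + 6.9/1.304e+05] = -1.8 log₁₀[5.19e-05 + 5.29e-05] = 7.163, so f = 0.01949.
Darcy-Weisbach: ΔP = f(L/D)(ρV²/2) = 0.01949·(8.65/0.276)·(1.28·7.494²/2) = 0.01949·31.34·35.94 = 21.95 Pa.
ΔP = 21.95 Pa = 0.0220 kPa.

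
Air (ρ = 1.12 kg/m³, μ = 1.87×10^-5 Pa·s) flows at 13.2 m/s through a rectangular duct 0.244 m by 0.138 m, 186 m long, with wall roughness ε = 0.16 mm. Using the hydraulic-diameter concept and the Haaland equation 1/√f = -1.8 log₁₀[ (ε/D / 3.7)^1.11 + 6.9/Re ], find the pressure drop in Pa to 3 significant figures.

Hydraulic diameter D_h = 4A/P = 4·(0.244·0.138)/(2·(0.244+0.138)) = 0.1347/0.764 = 0.1763 m.
Re = ρVD_h/μ = 1.12·13.2·0.1763/1.87e-05 = 1.394e+05.
ε/D_h = 0.00016/0.1763 = 0.000908; Haaland gives 1/√f = -1.8 log₁₀[9.83e-05+4.95e-05] = 6.895, so f = 0.02104.
ΔP = f(L/D_h)(ρV²/2) = 0.02104·186/0.1763·97.57 = 2166 Pa.

ΔP ≈ 2170 Pa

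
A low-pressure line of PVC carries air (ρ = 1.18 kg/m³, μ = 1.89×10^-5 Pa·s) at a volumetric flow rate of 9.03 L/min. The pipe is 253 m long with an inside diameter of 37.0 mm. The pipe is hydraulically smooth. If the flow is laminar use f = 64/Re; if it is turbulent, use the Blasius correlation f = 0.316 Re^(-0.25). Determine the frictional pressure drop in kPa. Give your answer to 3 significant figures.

Q = 9.03 L/min = 9.03/60000 = 0.0001505 m³/s.
Cross-sectional area A = πD²/4 = π(0.037)²/4 = 0.001075 m²; mean velocity V = Q/A = 0.0001505/0.001075 = 0.14 m/s.
Reynolds number Re = ρVD/μ = 1.18 · 0.14 · 0.037 / 1.89e-05 = 323.3.
Re < 2300 → laminar flow, so f = 64/Re = 64/323.3 = 0.1979 (the turbulent correlation is not needed).
Darcy-Weisbach: ΔP = f(L/D)(ρV²/2) = 0.1979·(253/0.037)·(1.18·0.14²/2) = 0.1979·6838·0.01156 = 15.64 Pa.
ΔP = 15.64 Pa = 0.0156 kPa.

ΔP ≈ 0.0156 kPa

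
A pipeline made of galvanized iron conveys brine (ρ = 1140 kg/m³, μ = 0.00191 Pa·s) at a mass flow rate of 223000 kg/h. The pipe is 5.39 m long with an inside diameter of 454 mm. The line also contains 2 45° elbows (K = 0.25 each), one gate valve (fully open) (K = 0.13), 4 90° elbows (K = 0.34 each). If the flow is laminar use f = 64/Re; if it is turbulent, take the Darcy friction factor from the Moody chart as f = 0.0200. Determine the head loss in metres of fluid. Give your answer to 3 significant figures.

ṁ = 223000 kg/h = 223000/3600 = 61.94 kg/s.
A = πD²/4 = π(0.454)²/4 = 0.1619 m²; mean velocity V = ṁ/(ρA) = 61.94/(1140 · 0.1619) = 0.3357 m/s.
Reynolds number Re = ρVD/μ = 1140 · 0.3357 · 0.454 / 0.00191 = 9.095e+04.
Re > 4000 → turbulent; use the Moody-chart value f = 0.0200.
Total minor-loss coefficient ΣK = 2·0.25 + 1·0.13 + 4·0.34 = 1.99.
ΔP = [f·L/D + ΣK]·(ρV²/2) = [0.02·5.39/0.454 + 1.99]·(1140·0.3357²/2) = [0.2374 + 1.99]·64.22 = 143 Pa.
Head loss h_f = ΔP/(ρg) = 143/(1140·9.81) = 0.0128 m.

h_f ≈ 0.0128 m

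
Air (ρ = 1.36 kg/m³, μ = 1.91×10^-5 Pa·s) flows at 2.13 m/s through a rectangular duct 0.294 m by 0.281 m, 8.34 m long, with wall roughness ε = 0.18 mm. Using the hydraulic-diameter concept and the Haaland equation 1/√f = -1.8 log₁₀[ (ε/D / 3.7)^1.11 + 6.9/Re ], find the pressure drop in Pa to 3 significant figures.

ΔP ≈ 2.07 Pa

Hydraulic diameter D_h = 4A/P = 4·(0.294·0.281)/(2·(0.294+0.281)) = 0.3305/1.15 = 0.2874 m.
Re = ρVD_h/μ = 1.36·2.13·0.2874/1.91e-05 = 4.358e+04.
ε/D_h = 0.00018/0.2874 = 0.000626; Haaland gives 1/√f = -1.8 log₁₀[6.51e-05+0.000158] = 6.571, so f = 0.02316.
ΔP = f(L/D_h)(ρV²/2) = 0.02316·8.34/0.2874·3.085 = 2.073 Pa.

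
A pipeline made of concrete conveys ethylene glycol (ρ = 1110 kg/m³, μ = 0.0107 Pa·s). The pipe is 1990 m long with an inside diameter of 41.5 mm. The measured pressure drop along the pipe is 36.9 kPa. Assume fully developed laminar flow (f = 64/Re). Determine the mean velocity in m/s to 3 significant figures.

V ≈ 0.0933 m/s

For laminar flow, f = 64/Re with Re = ρVD/μ, so Darcy-Weisbach reduces to ΔP = 32μLV/D². Solving for V: V = ΔP·D²/(32μL) = 3.69e+04·(0.0415)²/(32·0.0107·1990) = 0.09327 m/s.
Check: Re = ρVD/μ = 1110·0.09327·0.0415/0.0107 = 401.5 < 2300, so the laminar assumption holds.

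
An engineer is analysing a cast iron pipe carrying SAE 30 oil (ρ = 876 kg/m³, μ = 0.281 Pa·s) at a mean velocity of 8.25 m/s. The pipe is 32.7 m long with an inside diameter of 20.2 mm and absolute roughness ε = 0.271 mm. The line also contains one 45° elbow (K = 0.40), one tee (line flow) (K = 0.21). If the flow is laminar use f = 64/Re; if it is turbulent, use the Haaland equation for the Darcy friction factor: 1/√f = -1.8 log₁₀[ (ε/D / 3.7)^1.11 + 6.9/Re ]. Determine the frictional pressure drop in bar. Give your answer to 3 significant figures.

ΔP ≈ 59.6 bar

Reynolds number Re = ρVD/μ = 876 · 8.25 · 0.0202 / 0.281 = 519.5.
Re < 2300 → laminar flow, so f = 64/Re = 64/519.5 = 0.1232 (the turbulent correlation is not needed).
Total minor-loss coefficient ΣK = 1·0.4 + 1·0.21 = 0.61.
ΔP = [f·L/D + ΣK]·(ρV²/2) = [0.1232·32.7/0.0202 + 0.61]·(876·8.25²/2) = [199.4 + 0.61]·2.981e+04 = 5.963e+06 Pa.
ΔP = 5.963e+06 Pa = 59.6 bar.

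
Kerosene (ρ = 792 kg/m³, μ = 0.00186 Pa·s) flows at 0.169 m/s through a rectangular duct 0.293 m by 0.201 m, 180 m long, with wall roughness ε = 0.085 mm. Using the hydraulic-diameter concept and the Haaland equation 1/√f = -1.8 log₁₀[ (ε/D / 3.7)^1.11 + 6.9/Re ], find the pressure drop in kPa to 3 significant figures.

Hydraulic diameter D_h = 4A/P = 4·(0.293·0.201)/(2·(0.293+0.201)) = 0.2356/0.988 = 0.2384 m.
Re = ρVD_h/μ = 792·0.169·0.2384/0.00186 = 1.716e+04.
ε/D_h = 8.5e-05/0.2384 = 0.000356; Haaland gives 1/√f = -1.8 log₁₀[3.48e-05+0.000402] = 6.047, so f = 0.02735.
ΔP = f(L/D_h)(ρV²/2) = 0.02735·180/0.2384·11.31 = 233.5 Pa.
ΔP = 0.233 kPa.

ΔP ≈ 0.233 kPa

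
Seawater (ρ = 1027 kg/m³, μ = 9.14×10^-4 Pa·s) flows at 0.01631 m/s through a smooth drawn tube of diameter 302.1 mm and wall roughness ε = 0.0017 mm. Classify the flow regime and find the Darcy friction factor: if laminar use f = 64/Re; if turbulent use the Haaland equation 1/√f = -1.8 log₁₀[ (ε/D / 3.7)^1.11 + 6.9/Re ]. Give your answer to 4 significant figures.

Re = ρVD/μ = 1027·0.01631·0.3021/0.000914 = 5536.
Re > 4000 → turbulent. ε/D = 1.7e-06/0.3021 = 5.63e-06; Haaland: 1/√f = -1.8 log₁₀[3.48e-07 + 0.00125] = 5.228, so f = 0.03659.

f ≈ 0.03659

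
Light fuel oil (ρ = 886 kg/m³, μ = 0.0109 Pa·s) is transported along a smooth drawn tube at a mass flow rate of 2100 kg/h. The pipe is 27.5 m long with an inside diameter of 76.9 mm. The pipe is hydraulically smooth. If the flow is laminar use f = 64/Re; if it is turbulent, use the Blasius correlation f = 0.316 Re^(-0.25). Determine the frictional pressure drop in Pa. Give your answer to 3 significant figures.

ΔP ≈ 230 Pa

ṁ = 2100 kg/h = 2100/3600 = 0.5833 kg/s.
A = πD²/4 = π(0.0769)²/4 = 0.004645 m²; mean velocity V = ṁ/(ρA) = 0.5833/(886 · 0.004645) = 0.1418 m/s.
Reynolds number Re = ρVD/μ = 886 · 0.1418 · 0.0769 / 0.0109 = 886.1.
Re < 2300 → laminar flow, so f = 64/Re = 64/886.1 = 0.07223 (the turbulent correlation is not needed).
Darcy-Weisbach: ΔP = f(L/D)(ρV²/2) = 0.07223·(27.5/0.0769)·(886·0.1418²/2) = 0.07223·357.6·8.902 = 229.9 Pa.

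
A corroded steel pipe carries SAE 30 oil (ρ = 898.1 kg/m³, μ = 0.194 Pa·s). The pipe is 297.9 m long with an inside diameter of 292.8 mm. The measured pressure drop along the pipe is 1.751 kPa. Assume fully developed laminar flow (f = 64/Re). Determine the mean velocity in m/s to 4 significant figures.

V ≈ 0.08117 m/s

For laminar flow, f = 64/Re with Re = ρVD/μ, so Darcy-Weisbach reduces to ΔP = 32μLV/D². Solving for V: V = ΔP·D²/(32μL) = 1751·(0.2928)²/(32·0.194·297.9) = 0.08117 m/s.
Check: Re = ρVD/μ = 898.1·0.08117·0.2928/0.194 = 110 < 2300, so the laminar assumption holds.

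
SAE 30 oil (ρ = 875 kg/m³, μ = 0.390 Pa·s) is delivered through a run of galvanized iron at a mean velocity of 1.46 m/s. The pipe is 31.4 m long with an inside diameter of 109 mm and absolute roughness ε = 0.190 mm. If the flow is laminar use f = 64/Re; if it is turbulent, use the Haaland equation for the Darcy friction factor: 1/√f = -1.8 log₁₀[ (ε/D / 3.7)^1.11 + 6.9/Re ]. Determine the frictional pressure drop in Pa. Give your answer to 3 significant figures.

Reynolds number Re = ρVD/μ = 875 · 1.46 · 0.109 / 0.39 = 357.
Re < 2300 → laminar flow, so f = 64/Re = 64/357 = 0.1792 (the turbulent correlation is not needed).
Darcy-Weisbach: ΔP = f(L/D)(ρV²/2) = 0.1792·(31.4/0.109)·(875·1.46²/2) = 0.1792·288.1·932.6 = 4.816e+04 Pa.

ΔP ≈ 48200 Pa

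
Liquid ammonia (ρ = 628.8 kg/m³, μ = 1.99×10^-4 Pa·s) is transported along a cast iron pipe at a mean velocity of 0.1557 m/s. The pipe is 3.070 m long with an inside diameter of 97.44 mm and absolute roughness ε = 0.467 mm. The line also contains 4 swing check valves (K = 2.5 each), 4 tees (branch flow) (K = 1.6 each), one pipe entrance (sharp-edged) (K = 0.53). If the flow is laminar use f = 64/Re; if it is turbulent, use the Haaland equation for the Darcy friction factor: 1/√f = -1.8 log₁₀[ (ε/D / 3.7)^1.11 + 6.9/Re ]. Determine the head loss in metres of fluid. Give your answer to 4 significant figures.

h_f ≈ 0.02216 m

Reynolds number Re = ρVD/μ = 628.8 · 0.1557 · 0.09744 / 0.000199 = 4.794e+04.
Re > 4000 → turbulent. Relative roughness ε/D = 0.000467/0.09744 = 0.00479. Haaland: 1/√f = -1.8 log₁₀[(0.00479/3.7)^1.11 + 6.9/4.794e+04] = -1.8 log₁₀[0.000623 + 0.000144] = 5.607, so f = 0.03181.
Total minor-loss coefficient ΣK = 4·2.5 + 4·1.6 + 1·0.53 = 16.9.
ΔP = [f·L/D + ΣK]·(ρV²/2) = [0.03181·3.07/0.09744 + 16.9]·(628.8·0.1557²/2) = [1.002 + 16.9]·7.622 = 136.7 Pa.
Head loss h_f = ΔP/(ρg) = 136.7/(628.8·9.81) = 0.02216 m.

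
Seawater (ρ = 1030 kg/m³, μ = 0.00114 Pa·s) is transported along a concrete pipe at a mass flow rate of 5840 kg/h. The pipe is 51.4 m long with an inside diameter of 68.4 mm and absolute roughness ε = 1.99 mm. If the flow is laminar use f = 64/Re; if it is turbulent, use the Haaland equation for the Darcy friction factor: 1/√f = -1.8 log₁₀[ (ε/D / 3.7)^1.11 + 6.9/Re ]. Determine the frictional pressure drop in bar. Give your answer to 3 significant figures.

ṁ = 5840 kg/h = 5840/3600 = 1.622 kg/s.
A = πD²/4 = π(0.0684)²/4 = 0.003675 m²; mean velocity V = ṁ/(ρA) = 1.622/(1030 · 0.003675) = 0.4286 m/s.
Reynolds number Re = ρVD/μ = 1030 · 0.4286 · 0.0684 / 0.00114 = 2.649e+04.
Re > 4000 → turbulent. Relative roughness ε/D = 0.00199/0.0684 = 0.0291. Haaland: 1/√f = -1.8 log₁₀[(0.0291/3.7)^1.11 + 6.9/2.649e+04] = -1.8 log₁₀[0.00461 + 0.00026] = 4.162, so f = 0.05774.
Darcy-Weisbach: ΔP = f(L/D)(ρV²/2) = 0.05774·(51.4/0.0684)·(1030·0.4286²/2) = 0.05774·751.5·94.61 = 4105 Pa.
ΔP = 4105 Pa = 0.0411 bar.

ΔP ≈ 0.0411 bar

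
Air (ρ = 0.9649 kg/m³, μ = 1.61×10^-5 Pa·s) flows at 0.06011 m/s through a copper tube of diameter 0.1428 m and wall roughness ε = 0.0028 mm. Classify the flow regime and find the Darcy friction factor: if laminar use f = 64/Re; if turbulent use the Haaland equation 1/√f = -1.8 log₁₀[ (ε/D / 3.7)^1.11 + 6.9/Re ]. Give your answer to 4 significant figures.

Re = ρVD/μ = 0.9649·0.06011·0.1428/1.61e-05 = 514.4.
Re < 2300 → laminar, so f = 64/Re = 0.1244 (roughness is irrelevant in laminar flow).

f ≈ 0.1244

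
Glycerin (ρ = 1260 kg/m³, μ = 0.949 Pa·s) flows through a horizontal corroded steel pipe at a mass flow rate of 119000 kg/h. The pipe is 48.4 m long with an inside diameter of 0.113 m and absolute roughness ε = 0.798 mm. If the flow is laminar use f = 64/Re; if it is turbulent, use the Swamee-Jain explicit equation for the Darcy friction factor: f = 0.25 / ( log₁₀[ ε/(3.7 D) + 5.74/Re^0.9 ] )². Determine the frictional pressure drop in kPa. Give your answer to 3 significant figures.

ṁ = 119000 kg/h = 119000/3600 = 33.06 kg/s.
A = πD²/4 = π(0.113)²/4 = 0.01003 m²; mean velocity V = ṁ/(ρA) = 33.06/(1260 · 0.01003) = 2.616 m/s.
Reynolds number Re = ρVD/μ = 1260 · 2.616 · 0.113 / 0.949 = 392.5.
Re < 2300 → laminar flow, so f = 64/Re = 64/392.5 = 0.1631 (the turbulent correlation is not needed).
Darcy-Weisbach: ΔP = f(L/D)(ρV²/2) = 0.1631·(48.4/0.113)·(1260·2.616²/2) = 0.1631·428.3·4311 = 3.011e+05 Pa.
ΔP = 3.011e+05 Pa = 301 kPa.

ΔP ≈ 301 kPa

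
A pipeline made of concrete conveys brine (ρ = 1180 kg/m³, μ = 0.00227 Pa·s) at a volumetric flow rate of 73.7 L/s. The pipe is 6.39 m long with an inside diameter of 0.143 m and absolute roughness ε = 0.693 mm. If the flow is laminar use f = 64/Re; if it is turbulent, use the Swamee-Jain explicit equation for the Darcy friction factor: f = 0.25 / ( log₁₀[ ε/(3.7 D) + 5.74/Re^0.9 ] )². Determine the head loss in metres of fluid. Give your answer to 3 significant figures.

h_f ≈ 1.46 m

Q = 73.7 L/s = 73.7/1000 = 0.0737 m³/s.
Cross-sectional area A = πD²/4 = π(0.143)²/4 = 0.01606 m²; mean velocity V = Q/A = 0.0737/0.01606 = 4.589 m/s.
Reynolds number Re = ρVD/μ = 1180 · 4.589 · 0.143 / 0.00227 = 3.411e+05.
Re > 4000 → turbulent. Relative roughness ε/D = 0.000693/0.143 = 0.00485. Swamee-Jain: f = 0.25/(log₁₀[0.00485/3.7 + 5.74/3.411e+05^0.9])² = 0.25/(log₁₀[0.00131 + 6.02e-05])² = 0.25/(-2.863)² = 0.03049.
Darcy-Weisbach: ΔP = f(L/D)(ρV²/2) = 0.03049·(6.39/0.143)·(1180·4.589²/2) = 0.03049·44.69·1.242e+04 = 1.693e+04 Pa.
Head loss h_f = ΔP/(ρg) = 1.693e+04/(1180·9.81) = 1.46 m.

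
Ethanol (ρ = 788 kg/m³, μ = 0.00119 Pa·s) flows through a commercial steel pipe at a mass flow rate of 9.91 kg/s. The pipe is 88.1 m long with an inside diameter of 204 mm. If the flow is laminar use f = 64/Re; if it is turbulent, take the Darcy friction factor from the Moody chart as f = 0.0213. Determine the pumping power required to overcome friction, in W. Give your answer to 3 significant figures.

A = πD²/4 = π(0.204)²/4 = 0.03269 m²; mean velocity V = ṁ/(ρA) = 9.91/(788 · 0.03269) = 0.3848 m/s.
Reynolds number Re = ρVD/μ = 788 · 0.3848 · 0.204 / 0.00119 = 5.198e+04.
Re > 4000 → turbulent; use the Moody-chart value f = 0.0213.
Darcy-Weisbach: ΔP = f(L/D)(ρV²/2) = 0.0213·(88.1/0.204)·(788·0.3848²/2) = 0.0213·431.9·58.33 = 536.6 Pa.
Q = ṁ/ρ = 9.91/788 = 0.01258 m³/s.
Pumping power P = QΔP = 0.01258·536.6 = 6.748 W = 6.75 W.

P ≈ 6.75 W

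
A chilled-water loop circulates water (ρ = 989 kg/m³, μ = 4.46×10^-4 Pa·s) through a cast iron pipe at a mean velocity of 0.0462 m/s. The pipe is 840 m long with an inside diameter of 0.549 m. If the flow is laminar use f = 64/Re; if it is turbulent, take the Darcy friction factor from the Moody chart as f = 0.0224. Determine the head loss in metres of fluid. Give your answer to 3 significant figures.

h_f ≈ 0.00373 m

Reynolds number Re = ρVD/μ = 989 · 0.0462 · 0.549 / 0.000446 = 5.624e+04.
Re > 4000 → turbulent; use the Moody-chart value f = 0.0224.
Darcy-Weisbach: ΔP = f(L/D)(ρV²/2) = 0.0224·(840/0.549)·(989·0.0462²/2) = 0.0224·1530·1.055 = 36.17 Pa.
Head loss h_f = ΔP/(ρg) = 36.17/(989·9.81) = 0.00373 m.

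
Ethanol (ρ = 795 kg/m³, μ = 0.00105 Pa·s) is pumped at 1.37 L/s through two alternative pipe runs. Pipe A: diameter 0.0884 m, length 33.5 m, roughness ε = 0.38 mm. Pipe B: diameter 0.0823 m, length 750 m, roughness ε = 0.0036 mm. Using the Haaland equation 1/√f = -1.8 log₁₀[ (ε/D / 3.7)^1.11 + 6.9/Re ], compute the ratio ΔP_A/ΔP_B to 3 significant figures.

ΔP_A/ΔP_B ≈ 0.0394

Pipe A: V = Q/A = 0.00137/0.006138 = 0.2232 m/s; Re = 1.494e+04; ε/D = 0.0043; Haaland → f = 0.03443; ΔP_A = f(L/D)(ρV²/2) = 258.5 Pa.
Pipe B: V = Q/A = 0.00137/0.00532 = 0.2575 m/s; Re = 1.605e+04; ε/D = 4.37e-05; Haaland → f = 0.02729; ΔP_B = f(L/D)(ρV²/2) = 6556 Pa.
ΔP_A/ΔP_B = 258.5/6556 = 0.0394.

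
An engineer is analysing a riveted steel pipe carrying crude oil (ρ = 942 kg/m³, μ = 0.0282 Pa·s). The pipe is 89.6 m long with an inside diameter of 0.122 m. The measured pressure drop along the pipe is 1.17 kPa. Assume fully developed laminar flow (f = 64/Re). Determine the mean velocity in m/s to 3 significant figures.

For laminar flow, f = 64/Re with Re = ρVD/μ, so Darcy-Weisbach reduces to ΔP = 32μLV/D². Solving for V: V = ΔP·D²/(32μL) = 1170·(0.122)²/(32·0.0282·89.6) = 0.2154 m/s.
Check: Re = ρVD/μ = 942·0.2154·0.122/0.0282 = 877.7 < 2300, so the laminar assumption holds.

V ≈ 0.215 m/s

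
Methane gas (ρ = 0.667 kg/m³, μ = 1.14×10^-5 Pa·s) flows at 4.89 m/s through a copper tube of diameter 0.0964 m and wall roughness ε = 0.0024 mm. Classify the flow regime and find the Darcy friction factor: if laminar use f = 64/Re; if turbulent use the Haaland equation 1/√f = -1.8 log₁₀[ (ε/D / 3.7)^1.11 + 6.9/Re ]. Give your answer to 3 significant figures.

f ≈ 0.0238

Re = ρVD/μ = 0.667·4.89·0.0964/1.14e-05 = 2.758e+04.
Re > 4000 → turbulent. ε/D = 2.4e-06/0.0964 = 2.49e-05; Haaland: 1/√f = -1.8 log₁₀[1.82e-06 + 0.00025] = 6.478, so f = 0.02383.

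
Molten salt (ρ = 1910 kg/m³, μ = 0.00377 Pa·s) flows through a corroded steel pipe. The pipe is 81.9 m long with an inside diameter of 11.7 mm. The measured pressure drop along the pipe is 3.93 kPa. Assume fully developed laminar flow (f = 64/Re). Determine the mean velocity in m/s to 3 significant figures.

V ≈ 0.0544 m/s

For laminar flow, f = 64/Re with Re = ρVD/μ, so Darcy-Weisbach reduces to ΔP = 32μLV/D². Solving for V: V = ΔP·D²/(32μL) = 3930·(0.0117)²/(32·0.00377·81.9) = 0.05445 m/s.
Check: Re = ρVD/μ = 1910·0.05445·0.0117/0.00377 = 322.8 < 2300, so the laminar assumption holds.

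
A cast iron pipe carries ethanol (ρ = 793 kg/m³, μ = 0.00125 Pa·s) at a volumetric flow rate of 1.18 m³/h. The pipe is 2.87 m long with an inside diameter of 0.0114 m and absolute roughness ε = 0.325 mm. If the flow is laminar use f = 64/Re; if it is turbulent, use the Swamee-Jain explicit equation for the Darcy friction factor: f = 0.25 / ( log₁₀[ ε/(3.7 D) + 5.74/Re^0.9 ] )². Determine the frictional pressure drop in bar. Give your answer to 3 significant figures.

ΔP ≈ 0.597 bar

Q = 1.18 m³/h = 1.18/3600 = 0.0003278 m³/s.
Cross-sectional area A = πD²/4 = π(0.0114)²/4 = 0.0001021 m²; mean velocity V = Q/A = 0.0003278/0.0001021 = 3.211 m/s.
Reynolds number Re = ρVD/μ = 793 · 3.211 · 0.0114 / 0.00125 = 2.322e+04.
Re > 4000 → turbulent. Relative roughness ε/D = 0.000325/0.0114 = 0.0285. Swamee-Jain: f = 0.25/(log₁₀[0.0285/3.7 + 5.74/2.322e+04^0.9])² = 0.25/(log₁₀[0.00771 + 0.000675])² = 0.25/(-2.077)² = 0.05797.
Darcy-Weisbach: ΔP = f(L/D)(ρV²/2) = 0.05797·(2.87/0.0114)·(793·3.211²/2) = 0.05797·251.8·4089 = 5.967e+04 Pa.
ΔP = 5.967e+04 Pa = 0.597 bar.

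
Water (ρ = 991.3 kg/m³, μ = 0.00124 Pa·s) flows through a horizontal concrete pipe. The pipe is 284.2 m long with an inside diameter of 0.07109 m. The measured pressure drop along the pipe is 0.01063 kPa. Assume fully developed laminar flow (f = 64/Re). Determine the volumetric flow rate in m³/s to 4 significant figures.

Q ≈ 1.891×10^-5 m³/s

For laminar flow, f = 64/Re with Re = ρVD/μ, so Darcy-Weisbach reduces to ΔP = 32μLV/D². Solving for V: V = ΔP·D²/(32μL) = 10.63·(0.07109)²/(32·0.00124·284.2) = 0.004764 m/s.
Check: Re = ρVD/μ = 991.3·0.004764·0.07109/0.00124 = 270.7 < 2300, so the laminar assumption holds.
Q = V·A = 0.004764·(π/4·0.07109²) = 1.891e-05 m³/s = 1.891×10^-5 m³/s.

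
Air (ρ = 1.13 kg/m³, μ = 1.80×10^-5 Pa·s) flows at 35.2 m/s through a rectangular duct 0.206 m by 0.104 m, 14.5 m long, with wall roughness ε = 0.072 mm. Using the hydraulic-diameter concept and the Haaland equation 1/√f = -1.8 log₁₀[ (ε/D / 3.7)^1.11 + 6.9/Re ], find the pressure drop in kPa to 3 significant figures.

Hydraulic diameter D_h = 4A/P = 4·(0.206·0.104)/(2·(0.206+0.104)) = 0.0857/0.62 = 0.1382 m.
Re = ρVD_h/μ = 1.13·35.2·0.1382/1.8e-05 = 3.054e+05.
ε/D_h = 7.2e-05/0.1382 = 0.000521; Haaland gives 1/√f = -1.8 log₁₀[5.31e-05+2.26e-05] = 7.418, so f = 0.01817.
ΔP = f(L/D_h)(ρV²/2) = 0.01817·14.5/0.1382·700.1 = 1335 Pa.
ΔP = 1.33 kPa.

ΔP ≈ 1.33 kPa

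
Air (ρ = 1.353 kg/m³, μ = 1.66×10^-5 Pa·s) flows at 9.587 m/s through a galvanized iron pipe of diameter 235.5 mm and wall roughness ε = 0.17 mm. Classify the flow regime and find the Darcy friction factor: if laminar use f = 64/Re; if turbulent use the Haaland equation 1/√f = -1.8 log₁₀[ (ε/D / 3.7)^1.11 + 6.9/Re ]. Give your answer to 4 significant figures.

f ≈ 0.01984

Re = ρVD/μ = 1.353·9.587·0.2355/1.66e-05 = 1.84e+05.
Re > 4000 → turbulent. ε/D = 0.00017/0.2355 = 0.000722; Haaland: 1/√f = -1.8 log₁₀[7.62e-05 + 3.75e-05] = 7.099, so f = 0.01984.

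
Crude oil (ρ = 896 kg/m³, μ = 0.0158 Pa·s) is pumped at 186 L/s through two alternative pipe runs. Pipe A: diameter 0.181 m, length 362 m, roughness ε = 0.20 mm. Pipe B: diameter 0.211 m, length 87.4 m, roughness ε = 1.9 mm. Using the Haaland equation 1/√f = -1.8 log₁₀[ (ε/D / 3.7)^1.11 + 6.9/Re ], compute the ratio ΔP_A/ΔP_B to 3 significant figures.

ΔP_A/ΔP_B ≈ 5.44

Pipe A: V = Q/A = 0.186/0.02573 = 7.229 m/s; Re = 7.42e+04; ε/D = 0.0011; Haaland → f = 0.02295; ΔP_A = f(L/D)(ρV²/2) = 1.075e+06 Pa.
Pipe B: V = Q/A = 0.186/0.03497 = 5.319 m/s; Re = 6.365e+04; ε/D = 0.009; Haaland → f = 0.03759; ΔP_B = f(L/D)(ρV²/2) = 1.974e+05 Pa.
ΔP_A/ΔP_B = 1.075e+06/1.974e+05 = 5.44.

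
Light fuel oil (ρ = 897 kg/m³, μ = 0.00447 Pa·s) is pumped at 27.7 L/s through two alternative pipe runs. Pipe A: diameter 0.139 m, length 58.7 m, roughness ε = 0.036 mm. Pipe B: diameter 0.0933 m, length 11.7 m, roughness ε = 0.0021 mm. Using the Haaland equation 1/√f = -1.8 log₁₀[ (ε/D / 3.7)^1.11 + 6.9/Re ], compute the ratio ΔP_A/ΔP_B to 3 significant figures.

ΔP_A/ΔP_B ≈ 0.772

Pipe A: V = Q/A = 0.0277/0.01517 = 1.825 m/s; Re = 5.092e+04; ε/D = 0.000259; Haaland → f = 0.02142; ΔP_A = f(L/D)(ρV²/2) = 1.352e+04 Pa.
Pipe B: V = Q/A = 0.0277/0.006837 = 4.052 m/s; Re = 7.586e+04; ε/D = 2.25e-05; Haaland → f = 0.01897; ΔP_B = f(L/D)(ρV²/2) = 1.752e+04 Pa.
ΔP_A/ΔP_B = 1.352e+04/1.752e+04 = 0.772.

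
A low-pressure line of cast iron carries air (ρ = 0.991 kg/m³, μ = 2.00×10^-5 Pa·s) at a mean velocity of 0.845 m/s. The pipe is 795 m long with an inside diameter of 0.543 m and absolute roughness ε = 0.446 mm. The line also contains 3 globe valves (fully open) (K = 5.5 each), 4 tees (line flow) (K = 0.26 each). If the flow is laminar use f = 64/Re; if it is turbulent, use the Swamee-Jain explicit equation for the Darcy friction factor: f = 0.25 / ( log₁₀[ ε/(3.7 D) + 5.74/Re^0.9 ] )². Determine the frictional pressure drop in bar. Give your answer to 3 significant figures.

ΔP ≈ 2.02×10^-4 bar

Reynolds number Re = ρVD/μ = 0.991 · 0.845 · 0.543 / 2e-05 = 2.274e+04.
Re > 4000 → turbulent. Relative roughness ε/D = 0.000446/0.543 = 0.000821. Swamee-Jain: f = 0.25/(log₁₀[0.000821/3.7 + 5.74/2.274e+04^0.9])² = 0.25/(log₁₀[0.000222 + 0.000688])² = 0.25/(-3.041)² = 0.02704.
Total minor-loss coefficient ΣK = 3·5.5 + 4·0.26 = 17.5.
ΔP = [f·L/D + ΣK]·(ρV²/2) = [0.02704·795/0.543 + 17.5]·(0.991·0.845²/2) = [39.59 + 17.5]·0.3538 = 20.21 Pa.
ΔP = 20.21 Pa = 2.02×10^-4 bar.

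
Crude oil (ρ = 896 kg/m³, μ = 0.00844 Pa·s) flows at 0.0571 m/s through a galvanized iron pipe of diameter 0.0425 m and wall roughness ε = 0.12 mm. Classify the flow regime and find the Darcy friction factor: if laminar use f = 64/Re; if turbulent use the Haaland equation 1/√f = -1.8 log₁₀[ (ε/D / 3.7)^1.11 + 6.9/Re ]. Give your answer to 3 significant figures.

f ≈ 0.248

Re = ρVD/μ = 896·0.0571·0.0425/0.00844 = 257.6.
Re < 2300 → laminar, so f = 64/Re = 0.2484 (roughness is irrelevant in laminar flow).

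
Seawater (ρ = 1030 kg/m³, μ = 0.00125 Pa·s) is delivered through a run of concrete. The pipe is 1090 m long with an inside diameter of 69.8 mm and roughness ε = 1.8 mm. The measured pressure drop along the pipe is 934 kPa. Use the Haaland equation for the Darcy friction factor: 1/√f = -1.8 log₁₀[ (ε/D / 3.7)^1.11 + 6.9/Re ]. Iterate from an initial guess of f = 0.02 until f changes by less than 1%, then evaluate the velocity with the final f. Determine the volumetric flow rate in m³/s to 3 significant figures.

Q ≈ 0.00560 m³/s

Rearranging Darcy-Weisbach: V = √(2·ΔP·D/(f·L·ρ)). With ε/D = 0.0018/0.0698 = 0.0258, iterate starting from f = 0.02:
  f = 0.02 → V = √(2·9.34e+05·0.0698/(0.02·1090·1030)) = 2.41 m/s; Re = ρVD/μ = 1.386e+05; f → 0.05409
  f = 0.05409 → V = 1.465 m/s; Re = 8.428e+04; f → 0.05425
Converged (Δf/f < 1%). With the final f = 0.05425: V = √(2·9.34e+05·0.0698/(0.05425·1090·1030)) = 1.463 m/s.
Q = V·A = 1.463·(π/4·0.0698²) = 0.005599 m³/s = 0.00560 m³/s.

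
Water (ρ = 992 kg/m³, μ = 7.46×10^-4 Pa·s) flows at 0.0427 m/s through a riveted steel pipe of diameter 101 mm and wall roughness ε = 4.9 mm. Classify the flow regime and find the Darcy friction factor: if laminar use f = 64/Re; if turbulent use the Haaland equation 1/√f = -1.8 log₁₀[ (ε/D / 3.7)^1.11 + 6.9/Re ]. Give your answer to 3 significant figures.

f ≈ 0.0749

Re = ρVD/μ = 992·0.0427·0.101/0.000746 = 5735.
Re > 4000 → turbulent. ε/D = 0.0049/0.101 = 0.0485; Haaland: 1/√f = -1.8 log₁₀[0.00814 + 0.0012] = 3.653, so f = 0.07493.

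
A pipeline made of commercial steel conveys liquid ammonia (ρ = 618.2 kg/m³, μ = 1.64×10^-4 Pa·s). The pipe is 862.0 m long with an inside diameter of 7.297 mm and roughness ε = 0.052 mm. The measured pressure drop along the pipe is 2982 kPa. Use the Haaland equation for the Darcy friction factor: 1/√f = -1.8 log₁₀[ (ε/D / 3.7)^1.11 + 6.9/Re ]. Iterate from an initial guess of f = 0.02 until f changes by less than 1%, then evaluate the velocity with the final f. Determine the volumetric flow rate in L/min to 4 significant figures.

Rearranging Darcy-Weisbach: V = √(2·ΔP·D/(f·L·ρ)). With ε/D = 5.2e-05/0.007297 = 0.00713, iterate starting from f = 0.02:
  f = 0.02 → V = √(2·2.982e+06·0.007297/(0.02·862·618.2)) = 2.021 m/s; Re = ρVD/μ = 5.558e+04; f → 0.03519
  f = 0.03519 → V = 1.523 m/s; Re = 4.19e+04; f → 0.03557
  f = 0.03557 → V = 1.515 m/s; Re = 4.168e+04; f → 0.03557
Converged (Δf/f < 1%). With the final f = 0.03557: V = √(2·2.982e+06·0.007297/(0.03557·862·618.2)) = 1.515 m/s.
Q = V·A = 1.515·(π/4·0.007297²) = 6.336e-05 m³/s = 3.802 L/min.

Q ≈ 3.802 L/min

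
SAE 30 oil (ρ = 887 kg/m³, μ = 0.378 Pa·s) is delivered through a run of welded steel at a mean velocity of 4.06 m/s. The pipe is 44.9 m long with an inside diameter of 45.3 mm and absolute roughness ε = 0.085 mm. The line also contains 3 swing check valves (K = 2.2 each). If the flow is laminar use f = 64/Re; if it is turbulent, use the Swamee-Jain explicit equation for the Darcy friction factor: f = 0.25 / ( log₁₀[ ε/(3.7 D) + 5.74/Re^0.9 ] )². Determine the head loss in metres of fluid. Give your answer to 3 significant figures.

Reynolds number Re = ρVD/μ = 887 · 4.06 · 0.0453 / 0.378 = 431.6.
Re < 2300 → laminar flow, so f = 64/Re = 64/431.6 = 0.1483 (the turbulent correlation is not needed).
Total minor-loss coefficient ΣK = 3·2.2 = 6.6.
ΔP = [f·L/D + ΣK]·(ρV²/2) = [0.1483·44.9/0.0453 + 6.6]·(887·4.06²/2) = [147 + 6.6]·7310 = 1.123e+06 Pa.
Head loss h_f = ΔP/(ρg) = 1.123e+06/(887·9.81) = 129 m.

h_f ≈ 129 m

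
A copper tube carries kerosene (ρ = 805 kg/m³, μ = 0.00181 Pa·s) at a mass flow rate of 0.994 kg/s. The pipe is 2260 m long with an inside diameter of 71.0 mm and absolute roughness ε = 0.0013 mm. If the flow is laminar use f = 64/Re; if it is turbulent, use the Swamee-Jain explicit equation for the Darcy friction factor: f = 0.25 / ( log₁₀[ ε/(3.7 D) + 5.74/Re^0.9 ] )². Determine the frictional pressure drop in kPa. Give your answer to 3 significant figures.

ΔP ≈ 38.8 kPa

A = πD²/4 = π(0.071)²/4 = 0.003959 m²; mean velocity V = ṁ/(ρA) = 0.994/(805 · 0.003959) = 0.3119 m/s.
Reynolds number Re = ρVD/μ = 805 · 0.3119 · 0.071 / 0.00181 = 9848.
Re > 4000 → turbulent. Relative roughness ε/D = 1.3e-06/0.071 = 1.83e-05. Swamee-Jain: f = 0.25/(log₁₀[1.83e-05/3.7 + 5.74/9848^0.9])² = 0.25/(log₁₀[4.95e-06 + 0.00146])² = 0.25/(-2.834)² = 0.03114.
Darcy-Weisbach: ΔP = f(L/D)(ρV²/2) = 0.03114·(2260/0.071)·(805·0.3119²/2) = 0.03114·3.183e+04·39.15 = 3.88e+04 Pa.
ΔP = 3.88e+04 Pa = 38.8 kPa.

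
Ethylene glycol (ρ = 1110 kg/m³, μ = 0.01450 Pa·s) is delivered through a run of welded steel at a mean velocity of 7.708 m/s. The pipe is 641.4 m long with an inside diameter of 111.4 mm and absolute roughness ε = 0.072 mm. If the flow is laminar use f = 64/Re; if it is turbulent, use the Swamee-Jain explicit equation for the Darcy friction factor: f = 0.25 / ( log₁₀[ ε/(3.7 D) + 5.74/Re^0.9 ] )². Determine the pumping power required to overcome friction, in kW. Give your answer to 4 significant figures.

Reynolds number Re = ρVD/μ = 1110 · 7.708 · 0.1114 / 0.0145 = 6.573e+04.
Re > 4000 → turbulent. Relative roughness ε/D = 7.2e-05/0.1114 = 0.000646. Swamee-Jain: f = 0.25/(log₁₀[0.000646/3.7 + 5.74/6.573e+04^0.9])² = 0.25/(log₁₀[0.000175 + 0.000265])² = 0.25/(-3.357)² = 0.02218.
Darcy-Weisbach: ΔP = f(L/D)(ρV²/2) = 0.02218·(641.4/0.1114)·(1110·7.708²/2) = 0.02218·5758·3.297e+04 = 4.212e+06 Pa.
Q = V·A = 7.708·0.009747 = 0.07513 m³/s.
Pumping power P = QΔP = 0.07513·4.212e+06 = 316400 W = 316.4 kW.

P ≈ 316.4 kW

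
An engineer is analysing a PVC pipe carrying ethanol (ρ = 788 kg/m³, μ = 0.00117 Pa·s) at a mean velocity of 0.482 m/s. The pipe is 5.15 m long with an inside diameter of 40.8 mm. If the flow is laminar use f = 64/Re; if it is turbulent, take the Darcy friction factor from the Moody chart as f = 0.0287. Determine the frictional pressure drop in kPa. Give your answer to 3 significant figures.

ΔP ≈ 0.332 kPa

Reynolds number Re = ρVD/μ = 788 · 0.482 · 0.0408 / 0.00117 = 1.324e+04.
Re > 4000 → turbulent; use the Moody-chart value f = 0.0287.
Darcy-Weisbach: ΔP = f(L/D)(ρV²/2) = 0.0287·(5.15/0.0408)·(788·0.482²/2) = 0.0287·126.2·91.54 = 331.6 Pa.
ΔP = 331.6 Pa = 0.332 kPa.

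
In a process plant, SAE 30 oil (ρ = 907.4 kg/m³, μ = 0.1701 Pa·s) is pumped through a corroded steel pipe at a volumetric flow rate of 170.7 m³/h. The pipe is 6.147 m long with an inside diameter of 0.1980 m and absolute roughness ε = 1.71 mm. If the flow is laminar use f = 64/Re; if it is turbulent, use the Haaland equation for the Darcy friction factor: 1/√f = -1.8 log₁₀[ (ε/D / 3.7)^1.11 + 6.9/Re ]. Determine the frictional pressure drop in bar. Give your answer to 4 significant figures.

Q = 170.7 m³/h = 170.7/3600 = 0.04742 m³/s.
Cross-sectional area A = πD²/4 = π(0.198)²/4 = 0.03079 m²; mean velocity V = Q/A = 0.04742/0.03079 = 1.54 m/s.
Reynolds number Re = ρVD/μ = 907.4 · 1.54 · 0.198 / 0.17 = 1627.
Re < 2300 → laminar flow, so f = 64/Re = 64/1627 = 0.03935 (the turbulent correlation is not needed).
Darcy-Weisbach: ΔP = f(L/D)(ρV²/2) = 0.03935·(6.147/0.198)·(907.4·1.54²/2) = 0.03935·31.05·1076 = 1314 Pa.
ΔP = 1314 Pa = 0.01314 bar.

ΔP ≈ 0.01314 bar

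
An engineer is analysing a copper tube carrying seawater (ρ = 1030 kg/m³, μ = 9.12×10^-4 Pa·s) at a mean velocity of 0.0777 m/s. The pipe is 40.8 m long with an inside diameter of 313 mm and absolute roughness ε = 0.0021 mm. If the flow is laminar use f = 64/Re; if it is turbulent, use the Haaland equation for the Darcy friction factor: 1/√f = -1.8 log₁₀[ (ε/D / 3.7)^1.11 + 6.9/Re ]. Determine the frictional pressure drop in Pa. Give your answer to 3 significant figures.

Reynolds number Re = ρVD/μ = 1030 · 0.0777 · 0.313 / 0.000912 = 2.747e+04.
Re > 4000 → turbulent. Relative roughness ε/D = 2.1e-06/0.313 = 6.71e-06. Haaland: 1/√f = -1.8 log₁₀[(6.71e-06/3.7)^1.11 + 6.9/2.747e+04] = -1.8 log₁₀[4.24e-07 + 0.000251] = 6.479, so f = 0.02383.
Darcy-Weisbach: ΔP = f(L/D)(ρV²/2) = 0.02383·(40.8/0.313)·(1030·0.0777²/2) = 0.02383·130.4·3.109 = 9.656 Pa.

ΔP ≈ 9.66 Pa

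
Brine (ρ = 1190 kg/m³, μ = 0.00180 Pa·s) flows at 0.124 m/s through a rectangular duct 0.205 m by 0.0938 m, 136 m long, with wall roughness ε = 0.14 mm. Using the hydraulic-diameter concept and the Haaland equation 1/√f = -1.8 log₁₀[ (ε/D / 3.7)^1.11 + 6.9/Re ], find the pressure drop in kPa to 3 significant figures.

Hydraulic diameter D_h = 4A/P = 4·(0.205·0.0938)/(2·(0.205+0.0938)) = 0.07692/0.5976 = 0.1287 m.
Re = ρVD_h/μ = 1190·0.124·0.1287/0.0018 = 1.055e+04.
ε/D_h = 0.00014/0.1287 = 0.00109; Haaland gives 1/√f = -1.8 log₁₀[0.00012+0.000654] = 5.6, so f = 0.03189.
ΔP = f(L/D_h)(ρV²/2) = 0.03189·136/0.1287·9.149 = 308.2 Pa.
ΔP = 0.308 kPa.

ΔP ≈ 0.308 kPa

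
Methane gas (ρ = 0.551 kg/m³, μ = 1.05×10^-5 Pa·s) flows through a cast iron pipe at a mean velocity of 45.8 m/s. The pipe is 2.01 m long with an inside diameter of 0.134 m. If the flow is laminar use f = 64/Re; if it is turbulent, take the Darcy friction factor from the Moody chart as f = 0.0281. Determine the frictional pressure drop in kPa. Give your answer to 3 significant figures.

Reynolds number Re = ρVD/μ = 0.551 · 45.8 · 0.134 / 1.05e-05 = 3.221e+05.
Re > 4000 → turbulent; use the Moody-chart value f = 0.0281.
Darcy-Weisbach: ΔP = f(L/D)(ρV²/2) = 0.0281·(2.01/0.134)·(0.551·45.8²/2) = 0.0281·15·577.9 = 243.6 Pa.
ΔP = 243.6 Pa = 0.244 kPa.

ΔP ≈ 0.244 kPa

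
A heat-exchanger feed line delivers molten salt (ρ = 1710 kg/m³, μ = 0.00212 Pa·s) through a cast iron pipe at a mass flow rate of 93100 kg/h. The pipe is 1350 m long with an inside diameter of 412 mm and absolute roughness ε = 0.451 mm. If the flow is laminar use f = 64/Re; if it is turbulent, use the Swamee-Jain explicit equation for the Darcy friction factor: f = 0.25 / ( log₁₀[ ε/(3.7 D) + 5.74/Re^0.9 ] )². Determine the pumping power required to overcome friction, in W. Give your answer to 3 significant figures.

P ≈ 13.9 W

ṁ = 93100 kg/h = 93100/3600 = 25.86 kg/s.
A = πD²/4 = π(0.412)²/4 = 0.1333 m²; mean velocity V = ṁ/(ρA) = 25.86/(1710 · 0.1333) = 0.1134 m/s.
Reynolds number Re = ρVD/μ = 1710 · 0.1134 · 0.412 / 0.00212 = 3.77e+04.
Re > 4000 → turbulent. Relative roughness ε/D = 0.000451/0.412 = 0.00109. Swamee-Jain: f = 0.25/(log₁₀[0.00109/3.7 + 5.74/3.77e+04^0.9])² = 0.25/(log₁₀[0.000296 + 0.000437])² = 0.25/(-3.135)² = 0.02543.
Darcy-Weisbach: ΔP = f(L/D)(ρV²/2) = 0.02543·(1350/0.412)·(1710·0.1134²/2) = 0.02543·3277·11 = 917 Pa.
Q = ṁ/ρ = 25.86/1710 = 0.01512 m³/s.
Pumping power P = QΔP = 0.01512·917 = 13.87 W = 13.9 W.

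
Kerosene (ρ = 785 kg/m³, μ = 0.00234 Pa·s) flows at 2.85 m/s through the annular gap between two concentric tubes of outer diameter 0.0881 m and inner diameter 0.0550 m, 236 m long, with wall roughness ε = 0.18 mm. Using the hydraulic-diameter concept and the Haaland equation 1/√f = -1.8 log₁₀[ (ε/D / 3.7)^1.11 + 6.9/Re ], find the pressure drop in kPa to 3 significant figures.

Hydraulic diameter D_h = 4A/P = D_o - D_i = 0.0881 - 0.055 = 0.0331 m.
Re = ρVD_h/μ = 785·2.85·0.0331/0.00234 = 3.165e+04.
ε/D_h = 0.00018/0.0331 = 0.00544; Haaland gives 1/√f = -1.8 log₁₀[0.000717+0.000218] = 5.452, so f = 0.03364.
ΔP = f(L/D_h)(ρV²/2) = 0.03364·236/0.0331·3188 = 7.646e+05 Pa.
ΔP = 765 kPa.

ΔP ≈ 765 kPa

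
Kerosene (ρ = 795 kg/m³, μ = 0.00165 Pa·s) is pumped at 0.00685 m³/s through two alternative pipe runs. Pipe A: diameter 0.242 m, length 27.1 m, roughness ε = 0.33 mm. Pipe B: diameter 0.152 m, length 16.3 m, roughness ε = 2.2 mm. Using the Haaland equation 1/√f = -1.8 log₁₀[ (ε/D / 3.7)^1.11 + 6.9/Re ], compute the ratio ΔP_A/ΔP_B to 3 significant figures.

ΔP_A/ΔP_B ≈ 0.105

Pipe A: V = Q/A = 0.00685/0.046 = 0.1489 m/s; Re = 1.736e+04; ε/D = 0.00136; Haaland → f = 0.02907; ΔP_A = f(L/D)(ρV²/2) = 28.7 Pa.
Pipe B: V = Q/A = 0.00685/0.01815 = 0.3775 m/s; Re = 2.765e+04; ε/D = 0.0145; Haaland → f = 0.04482; ΔP_B = f(L/D)(ρV²/2) = 272.2 Pa.
ΔP_A/ΔP_B = 28.7/272.2 = 0.105.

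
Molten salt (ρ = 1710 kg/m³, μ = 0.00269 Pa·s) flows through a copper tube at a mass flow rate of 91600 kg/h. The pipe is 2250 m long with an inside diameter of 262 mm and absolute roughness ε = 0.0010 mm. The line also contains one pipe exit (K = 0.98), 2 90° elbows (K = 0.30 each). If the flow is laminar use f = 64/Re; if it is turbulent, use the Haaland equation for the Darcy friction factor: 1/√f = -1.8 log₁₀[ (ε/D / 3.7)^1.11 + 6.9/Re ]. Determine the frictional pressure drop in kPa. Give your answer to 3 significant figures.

ṁ = 91600 kg/h = 91600/3600 = 25.44 kg/s.
A = πD²/4 = π(0.262)²/4 = 0.05391 m²; mean velocity V = ṁ/(ρA) = 25.44/(1710 · 0.05391) = 0.276 m/s.
Reynolds number Re = ρVD/μ = 1710 · 0.276 · 0.262 / 0.00269 = 4.597e+04.
Re > 4000 → turbulent. Relative roughness ε/D = 1e-06/0.262 = 3.82e-06. Haaland: 1/√f = -1.8 log₁₀[(3.82e-06/3.7)^1.11 + 6.9/4.597e+04] = -1.8 log₁₀[2.26e-07 + 0.00015] = 6.881, so f = 0.02112.
Total minor-loss coefficient ΣK = 1·0.98 + 2·0.3 = 1.58.
ΔP = [f·L/D + ΣK]·(ρV²/2) = [0.02112·2250/0.262 + 1.58]·(1710·0.276²/2) = [181.4 + 1.58]·65.13 = 1.191e+04 Pa.
ΔP = 1.191e+04 Pa = 11.9 kPa.

ΔP ≈ 11.9 kPa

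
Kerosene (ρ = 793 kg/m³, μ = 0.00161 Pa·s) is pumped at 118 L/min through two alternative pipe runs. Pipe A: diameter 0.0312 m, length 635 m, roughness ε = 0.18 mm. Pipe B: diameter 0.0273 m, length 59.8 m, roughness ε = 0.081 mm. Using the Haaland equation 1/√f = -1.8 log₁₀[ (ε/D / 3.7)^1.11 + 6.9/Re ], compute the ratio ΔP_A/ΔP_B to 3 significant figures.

Pipe A: V = Q/A = 0.001967/0.0007645 = 2.572 m/s; Re = 3.953e+04; ε/D = 0.00577; Haaland → f = 0.03369; ΔP_A = f(L/D)(ρV²/2) = 1.799e+06 Pa.
Pipe B: V = Q/A = 0.001967/0.0005853 = 3.36 m/s; Re = 4.518e+04; ε/D = 0.00297; Haaland → f = 0.0286; ΔP_B = f(L/D)(ρV²/2) = 2.804e+05 Pa.
ΔP_A/ΔP_B = 1.799e+06/2.804e+05 = 6.42.

ΔP_A/ΔP_B ≈ 6.42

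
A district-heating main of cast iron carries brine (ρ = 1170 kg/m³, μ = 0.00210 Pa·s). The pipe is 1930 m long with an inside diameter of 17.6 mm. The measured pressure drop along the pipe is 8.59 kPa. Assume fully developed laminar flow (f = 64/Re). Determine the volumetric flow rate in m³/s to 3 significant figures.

Q ≈ 4.99×10^-6 m³/s

For laminar flow, f = 64/Re with Re = ρVD/μ, so Darcy-Weisbach reduces to ΔP = 32μLV/D². Solving for V: V = ΔP·D²/(32μL) = 8590·(0.0176)²/(32·0.0021·1930) = 0.02052 m/s.
Check: Re = ρVD/μ = 1170·0.02052·0.0176/0.0021 = 201.2 < 2300, so the laminar assumption holds.
Q = V·A = 0.02052·(π/4·0.0176²) = 4.991e-06 m³/s = 4.99×10^-6 m³/s.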